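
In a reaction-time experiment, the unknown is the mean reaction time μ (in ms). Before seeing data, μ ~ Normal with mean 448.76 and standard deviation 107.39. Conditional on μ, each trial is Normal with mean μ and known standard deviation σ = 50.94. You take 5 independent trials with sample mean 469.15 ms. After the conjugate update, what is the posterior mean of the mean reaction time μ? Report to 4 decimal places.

468.2719

For Normal data with known variance σ², a Normal(μ₀, σ₀²) prior on μ is conjugate. Posterior precision = 1/σ₀² + n/σ²; posterior mean is the precision-weighted average of μ₀ and x̄.
n·x̄ = 5·469.15 = 2345.75.
σ₀² = 107.39² = 11532.6121, σ² = 50.94² = 2594.8836; σ² + n·σ₀² = 2594.8836 + 5·11532.6121 = 60257.9441.
Posterior mean = (μ₀/σ₀² + n·x̄/σ²)/(1/σ₀² + n/σ²) = (σ²·μ₀ + σ₀²·n·x̄)/(σ² + n·σ₀²) = (2594.8836·448.76 + 11532.6121·2345.75)/60257.9441 = 28217104.797911/60257.9441 = 468.2719.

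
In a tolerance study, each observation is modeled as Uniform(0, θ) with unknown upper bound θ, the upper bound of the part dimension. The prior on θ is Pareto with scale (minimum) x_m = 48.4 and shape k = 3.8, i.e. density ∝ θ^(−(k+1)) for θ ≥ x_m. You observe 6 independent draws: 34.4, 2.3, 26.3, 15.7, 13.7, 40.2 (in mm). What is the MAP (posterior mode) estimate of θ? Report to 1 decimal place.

48.4

A Pareto(scale x_m, shape k) prior on the upper bound θ of Uniform(0, θ) is conjugate: posterior is Pareto(max(x_m, max xᵢ), k + n).
Sample maximum = 40.2; prior scale x_m = 48.4 → posterior scale = max = 48.4.
Posterior shape = 3.8 + 6 = 9.8.
The Pareto density is decreasing on [x_m, ∞), so the mode is x_m = 48.4.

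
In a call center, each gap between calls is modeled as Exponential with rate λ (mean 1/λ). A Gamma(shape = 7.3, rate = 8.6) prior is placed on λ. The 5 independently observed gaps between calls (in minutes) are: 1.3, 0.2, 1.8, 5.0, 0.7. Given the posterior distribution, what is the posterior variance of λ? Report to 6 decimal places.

0.039708

With a Gamma(shape α, rate β) prior on the exponential rate λ, the posterior after n observations with total T = Σxᵢ is Gamma(α+n, β+T).
Sum of observations T = 9.0 minutes; n = 5.
Posterior: Gamma(7.3+5, 8.6+9.0) = Gamma(12.3, 17.6).
Var = α/β² = 0.039708.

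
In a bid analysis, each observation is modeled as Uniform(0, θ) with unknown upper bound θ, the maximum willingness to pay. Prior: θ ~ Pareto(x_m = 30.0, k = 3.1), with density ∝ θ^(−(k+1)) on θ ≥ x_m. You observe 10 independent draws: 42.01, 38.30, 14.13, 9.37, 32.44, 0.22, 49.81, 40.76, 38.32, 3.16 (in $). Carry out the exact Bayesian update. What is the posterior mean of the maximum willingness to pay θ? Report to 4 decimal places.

53.9265

A Pareto(scale x_m, shape k) prior on the upper bound θ of Uniform(0, θ) is conjugate: posterior is Pareto(max(x_m, max xᵢ), k + n).
Sample maximum = 49.81; prior scale x_m = 30.0 → posterior scale = max = 49.81.
Posterior shape = 3.1 + 10 = 13.1.
E[θ|data] = k·x_m/(k−1) = 13.1·49.81/12.1 = 53.9265.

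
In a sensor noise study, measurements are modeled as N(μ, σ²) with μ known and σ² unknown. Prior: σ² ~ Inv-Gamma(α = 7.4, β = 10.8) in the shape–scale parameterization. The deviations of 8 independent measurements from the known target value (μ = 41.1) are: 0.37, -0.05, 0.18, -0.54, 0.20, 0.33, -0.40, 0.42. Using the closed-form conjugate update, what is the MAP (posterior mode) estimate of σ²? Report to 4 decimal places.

With known mean μ and an Inverse-Gamma(α, β) prior on σ², the Normal likelihood is conjugate: posterior is Inv-Gamma(α + n/2, β + Σ(xᵢ−μ)²/2).
Σ(xᵢ−μ)² = (0.37)² + (-0.05)² + (0.18)² + (-0.54)² + (0.20)² + (0.33)² + (-0.40)² + (0.42)² = 0.9487.
Posterior: Inv-Gamma(7.4 + 8/2, 10.8 + 0.9487/2) = Inv-Gamma(11.40, 11.27435).
Mode = β/(α+1) = 11.27435/12.40 = 0.9092.

0.9092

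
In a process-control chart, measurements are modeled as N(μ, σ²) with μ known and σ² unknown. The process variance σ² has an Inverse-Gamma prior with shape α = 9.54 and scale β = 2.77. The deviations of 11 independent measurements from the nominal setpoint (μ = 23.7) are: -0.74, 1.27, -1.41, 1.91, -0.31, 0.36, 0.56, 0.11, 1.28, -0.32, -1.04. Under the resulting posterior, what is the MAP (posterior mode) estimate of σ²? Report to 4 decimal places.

With known mean μ and an Inverse-Gamma(α, β) prior on σ², the Normal likelihood is conjugate: posterior is Inv-Gamma(α + n/2, β + Σ(xᵢ−μ)²/2).
Σ(xᵢ−μ)² = (-0.74)² + (1.27)² + (-1.41)² + (1.91)² + (-0.31)² + (0.36)² + (0.56)² + (0.11)² + (1.28)² + (-0.32)² + (-1.04)² = 11.1705.
Posterior: Inv-Gamma(9.54 + 11/2, 2.77 + 11.1705/2) = Inv-Gamma(15.04, 8.35525).
Mode = β/(α+1) = 8.35525/16.04 = 0.5209.

0.5209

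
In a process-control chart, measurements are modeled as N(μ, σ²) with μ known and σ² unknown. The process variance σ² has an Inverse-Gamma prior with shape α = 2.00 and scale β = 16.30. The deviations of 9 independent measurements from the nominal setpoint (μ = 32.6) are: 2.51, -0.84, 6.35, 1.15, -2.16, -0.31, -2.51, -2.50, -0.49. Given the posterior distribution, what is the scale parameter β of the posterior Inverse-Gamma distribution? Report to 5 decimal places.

With known mean μ and an Inverse-Gamma(α, β) prior on σ², the Normal likelihood is conjugate: posterior is Inv-Gamma(α + n/2, β + Σ(xᵢ−μ)²/2).
Σ(xᵢ−μ)² = (2.51)² + (-0.84)² + (6.35)² + (1.15)² + (-2.16)² + (-0.31)² + (-2.51)² + (-2.50)² + (-0.49)² = 66.2026.
Posterior: Inv-Gamma(2.00 + 9/2, 16.30 + 66.2026/2) = Inv-Gamma(6.50, 49.40130).
Posterior β = 49.40130.

49.40130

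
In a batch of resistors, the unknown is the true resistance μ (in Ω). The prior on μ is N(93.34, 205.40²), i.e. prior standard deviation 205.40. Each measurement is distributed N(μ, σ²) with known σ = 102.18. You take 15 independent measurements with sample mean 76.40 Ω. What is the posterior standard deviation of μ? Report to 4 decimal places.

26.1678

For Normal data with known variance σ², a Normal(μ₀, σ₀²) prior on μ is conjugate. Posterior precision = 1/σ₀² + n/σ²; posterior mean is the precision-weighted average of μ₀ and x̄.
σ₀² = 205.40² = 42189.16, σ² = 102.18² = 10440.7524; σ² + n·σ₀² = 10440.7524 + 15·42189.16 = 643278.1524.
Posterior precision = 1/σ₀² + n/σ² = 1/42189.16 + 15/10440.7524 = (σ² + n·σ₀²)/(σ₀²σ²) = 643278.1524/(42189.16·10440.7524); posterior variance σₙ² = σ₀²σ²/(σ² + n·σ₀²) = 42189.16·10440.7524/643278.1524 = 684.752889.
Posterior SD = √σₙ² = √(42189.16·10440.7524/643278.1524) = 26.1678.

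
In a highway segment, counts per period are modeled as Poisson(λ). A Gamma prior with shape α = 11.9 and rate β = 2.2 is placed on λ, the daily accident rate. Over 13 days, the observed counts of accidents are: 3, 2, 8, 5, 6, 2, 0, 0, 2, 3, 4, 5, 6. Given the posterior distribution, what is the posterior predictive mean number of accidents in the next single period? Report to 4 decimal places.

With a Gamma(shape α, rate β) prior, the Poisson likelihood is conjugate: the posterior is Gamma(α + ΣXᵢ, β + n).
Sum of counts S = 46 over n = 13 days.
Posterior: Gamma(α+S, β+n) = Gamma(11.9+46, 2.2+13) = Gamma(57.9, 15.2).
The predictive distribution for one future period is NegBinom with mean α/β = 3.8092.

3.8092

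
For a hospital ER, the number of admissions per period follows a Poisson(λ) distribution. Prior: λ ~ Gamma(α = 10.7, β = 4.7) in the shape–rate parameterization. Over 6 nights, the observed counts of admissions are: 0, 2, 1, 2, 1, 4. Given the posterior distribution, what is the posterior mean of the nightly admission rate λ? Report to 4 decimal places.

With a Gamma(shape α, rate β) prior, the Poisson likelihood is conjugate: the posterior is Gamma(α + ΣXᵢ, β + n).
Sum of counts S = 10 over n = 6 nights.
Posterior: Gamma(α+S, β+n) = Gamma(10.7+10, 4.7+6) = Gamma(20.7, 10.7).
Posterior mean = α/β = 20.7/10.7 = 1.9346.

1.9346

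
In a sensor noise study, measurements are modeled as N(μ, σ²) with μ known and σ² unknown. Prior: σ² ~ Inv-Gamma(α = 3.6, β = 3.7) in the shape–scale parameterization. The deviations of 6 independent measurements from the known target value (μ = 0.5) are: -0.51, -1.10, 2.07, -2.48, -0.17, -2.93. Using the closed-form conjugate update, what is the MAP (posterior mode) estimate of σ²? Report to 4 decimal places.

1.8368

With known mean μ and an Inverse-Gamma(α, β) prior on σ², the Normal likelihood is conjugate: posterior is Inv-Gamma(α + n/2, β + Σ(xᵢ−μ)²/2).
Σ(xᵢ−μ)² = (-0.51)² + (-1.10)² + (2.07)² + (-2.48)² + (-0.17)² + (-2.93)² = 20.5192.
Posterior: Inv-Gamma(3.6 + 6/2, 3.7 + 20.5192/2) = Inv-Gamma(6.60, 13.95960).
Mode = β/(α+1) = 13.95960/7.60 = 1.8368.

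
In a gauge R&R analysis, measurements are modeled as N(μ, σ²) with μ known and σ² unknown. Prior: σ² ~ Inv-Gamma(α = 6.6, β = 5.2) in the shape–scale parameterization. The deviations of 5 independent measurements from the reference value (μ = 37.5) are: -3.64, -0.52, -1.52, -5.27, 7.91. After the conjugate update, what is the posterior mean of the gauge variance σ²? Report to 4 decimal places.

7.1958

With known mean μ and an Inverse-Gamma(α, β) prior on σ², the Normal likelihood is conjugate: posterior is Inv-Gamma(α + n/2, β + Σ(xᵢ−μ)²/2).
Σ(xᵢ−μ)² = (-3.64)² + (-0.52)² + (-1.52)² + (-5.27)² + (7.91)² = 106.1714.
Posterior: Inv-Gamma(6.6 + 5/2, 5.2 + 106.1714/2) = Inv-Gamma(9.10, 58.28570).
E[σ²|data] = β/(α−1) = 58.28570/8.10 = 7.1958.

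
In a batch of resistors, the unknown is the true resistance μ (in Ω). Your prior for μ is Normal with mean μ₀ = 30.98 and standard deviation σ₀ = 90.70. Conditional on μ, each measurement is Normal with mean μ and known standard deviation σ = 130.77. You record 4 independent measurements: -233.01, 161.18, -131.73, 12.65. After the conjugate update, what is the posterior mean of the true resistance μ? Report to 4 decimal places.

-20.8119

For Normal data with known variance σ², a Normal(μ₀, σ₀²) prior on μ is conjugate. Posterior precision = 1/σ₀² + n/σ²; posterior mean is the precision-weighted average of μ₀ and x̄.
Σxᵢ = (-233.01) + 161.18 + (-131.73) + 12.65 = -190.91, so n·x̄ = -190.91.
σ₀² = 90.70² = 8226.49, σ² = 130.77² = 17100.7929; σ² + n·σ₀² = 17100.7929 + 4·8226.49 = 50006.7529.
Posterior mean = (μ₀/σ₀² + n·x̄/σ²)/(1/σ₀² + n/σ²) = (σ²·μ₀ + σ₀²·n·x̄)/(σ² + n·σ₀²) = (17100.7929·30.98 + 8226.49·(-190.91))/50006.7529 = -1040736.641858/50006.7529 = -20.8119.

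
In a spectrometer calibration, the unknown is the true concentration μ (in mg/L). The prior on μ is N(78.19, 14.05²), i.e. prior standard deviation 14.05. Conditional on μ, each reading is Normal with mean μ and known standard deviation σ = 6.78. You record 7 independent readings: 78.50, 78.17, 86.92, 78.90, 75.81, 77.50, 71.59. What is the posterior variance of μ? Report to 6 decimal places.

6.355489

For Normal data with known variance σ², a Normal(μ₀, σ₀²) prior on μ is conjugate. Posterior precision = 1/σ₀² + n/σ²; posterior mean is the precision-weighted average of μ₀ and x̄.
σ₀² = 14.05² = 197.4025, σ² = 6.78² = 45.9684; σ² + n·σ₀² = 45.9684 + 7·197.4025 = 1427.7859.
Posterior precision = 1/σ₀² + n/σ² = 1/197.4025 + 7/45.9684 = (σ² + n·σ₀²)/(σ₀²σ²) = 1427.7859/(197.4025·45.9684); posterior variance σₙ² = σ₀²σ²/(σ² + n·σ₀²) = 197.4025·45.9684/1427.7859 = 6.355489.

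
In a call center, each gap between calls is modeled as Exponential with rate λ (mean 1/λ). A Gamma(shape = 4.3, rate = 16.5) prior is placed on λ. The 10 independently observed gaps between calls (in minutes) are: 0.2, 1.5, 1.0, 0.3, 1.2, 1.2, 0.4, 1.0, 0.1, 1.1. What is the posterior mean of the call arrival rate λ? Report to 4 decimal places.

0.5837

With a Gamma(shape α, rate β) prior on the exponential rate λ, the posterior after n observations with total T = Σxᵢ is Gamma(α+n, β+T).
Sum of observations T = 8.0 minutes; n = 10.
Posterior: Gamma(4.3+10, 16.5+8.0) = Gamma(14.3, 24.5).
Posterior mean of λ = α/β = 14.3/24.5 = 0.5837.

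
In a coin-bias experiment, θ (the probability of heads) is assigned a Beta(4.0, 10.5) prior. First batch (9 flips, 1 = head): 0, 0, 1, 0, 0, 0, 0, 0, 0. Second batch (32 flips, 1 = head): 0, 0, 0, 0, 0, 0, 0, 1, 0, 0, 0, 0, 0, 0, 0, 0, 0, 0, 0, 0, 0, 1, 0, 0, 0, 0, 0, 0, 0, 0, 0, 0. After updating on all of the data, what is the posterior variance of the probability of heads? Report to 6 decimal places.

0.001951

The Beta prior is conjugate to a Binomial/Bernoulli likelihood; the update adds successes to α and failures to β.
After batch 1: Beta(4.0+1, 10.5+8) = Beta(5.0, 18.5).
After batch 2: Beta(5.0+2, 18.5+30) = Beta(7.0, 48.5).
Var = αβ/((α+β)²(α+β+1)) = 7.0·48.5/(55.5²·56.5) = 0.001951.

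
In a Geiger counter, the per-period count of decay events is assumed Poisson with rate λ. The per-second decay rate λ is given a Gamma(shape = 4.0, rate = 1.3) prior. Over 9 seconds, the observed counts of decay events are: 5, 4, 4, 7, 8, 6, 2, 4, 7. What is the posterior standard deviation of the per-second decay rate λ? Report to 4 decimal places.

With a Gamma(shape α, rate β) prior, the Poisson likelihood is conjugate: the posterior is Gamma(α + ΣXᵢ, β + n).
Sum of counts S = 47 over n = 9 seconds.
Posterior: Gamma(α+S, β+n) = Gamma(4.0+47, 1.3+9) = Gamma(51.0, 10.3).
SD = √α/β = √51.0/10.3 = 0.6933.

0.6933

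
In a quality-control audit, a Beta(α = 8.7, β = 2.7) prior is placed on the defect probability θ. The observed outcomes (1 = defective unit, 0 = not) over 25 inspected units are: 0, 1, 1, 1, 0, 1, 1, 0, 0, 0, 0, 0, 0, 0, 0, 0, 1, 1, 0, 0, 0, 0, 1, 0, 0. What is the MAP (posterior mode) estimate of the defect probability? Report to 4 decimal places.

0.4564

The Beta prior is conjugate to a Binomial/Bernoulli likelihood; the update adds successes to α and failures to β.
Posterior: Beta(α+k, β+n−k) = Beta(8.7+8, 2.7+17) = Beta(16.7, 19.7).
Mode of Beta(a,b) for a,b>1 is (a−1)/(a+b−2) = 15.7/34.4 = 0.4564.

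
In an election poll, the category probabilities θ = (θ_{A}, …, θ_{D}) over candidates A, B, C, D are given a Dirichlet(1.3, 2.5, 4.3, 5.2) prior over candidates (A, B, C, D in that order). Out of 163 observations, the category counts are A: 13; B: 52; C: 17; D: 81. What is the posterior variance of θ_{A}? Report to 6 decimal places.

0.000420

The Dirichlet prior is conjugate to the Multinomial likelihood: each posterior αⱼ = prior αⱼ + observed count nⱼ.
Posterior concentration: (14.3, 54.5, 21.3, 86.2), total = 176.3.
Var[θ_j] = α_j(Σα−α_j)/((Σα)²(Σα+1)) = 14.3·162.0/(176.3²·177.3) = 0.000420.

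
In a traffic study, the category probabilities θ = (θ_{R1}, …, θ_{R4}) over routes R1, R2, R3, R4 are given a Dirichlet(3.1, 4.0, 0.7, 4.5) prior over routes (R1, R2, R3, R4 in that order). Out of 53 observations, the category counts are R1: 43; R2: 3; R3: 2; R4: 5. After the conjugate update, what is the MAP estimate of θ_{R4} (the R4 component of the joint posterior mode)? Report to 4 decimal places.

The Dirichlet prior is conjugate to the Multinomial likelihood: each posterior αⱼ = prior αⱼ + observed count nⱼ.
Posterior concentration: (46.1, 7.0, 2.7, 9.5), total = 65.3.
Joint mode component: (α_{R4}−1)/(Σα−K) = 8.5/61.3 = 0.1387.

0.1387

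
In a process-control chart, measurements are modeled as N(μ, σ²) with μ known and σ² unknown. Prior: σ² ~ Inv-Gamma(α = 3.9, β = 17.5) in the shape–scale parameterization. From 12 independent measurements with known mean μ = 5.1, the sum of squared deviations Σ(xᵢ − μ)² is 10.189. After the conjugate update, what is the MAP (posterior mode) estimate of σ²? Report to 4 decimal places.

With known mean μ and an Inverse-Gamma(α, β) prior on σ², the Normal likelihood is conjugate: posterior is Inv-Gamma(α + n/2, β + Σ(xᵢ−μ)²/2).
Posterior: Inv-Gamma(3.9 + 12/2, 17.5 + 10.189/2) = Inv-Gamma(9.90, 22.5945).
Mode = β/(α+1) = 22.5945/10.90 = 2.0729.

2.0729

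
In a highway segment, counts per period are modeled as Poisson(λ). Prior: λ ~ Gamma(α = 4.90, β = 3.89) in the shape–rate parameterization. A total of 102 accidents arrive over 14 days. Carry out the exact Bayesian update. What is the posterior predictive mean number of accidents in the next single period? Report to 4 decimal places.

With a Gamma(shape α, rate β) prior, the Poisson likelihood is conjugate: the posterior is Gamma(α + ΣXᵢ, β + n).
Posterior: Gamma(α+S, β+n) = Gamma(4.90+102, 3.89+14) = Gamma(106.90, 17.89).
The predictive distribution for one future period is NegBinom with mean α/β = 5.9754.

5.9754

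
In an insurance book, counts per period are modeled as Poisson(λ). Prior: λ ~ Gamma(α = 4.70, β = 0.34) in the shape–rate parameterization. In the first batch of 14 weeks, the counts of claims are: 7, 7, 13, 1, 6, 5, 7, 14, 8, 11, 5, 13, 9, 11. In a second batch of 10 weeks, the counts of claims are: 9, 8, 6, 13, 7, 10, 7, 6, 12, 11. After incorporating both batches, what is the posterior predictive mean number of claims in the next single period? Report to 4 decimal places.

With a Gamma(shape α, rate β) prior, the Poisson likelihood is conjugate: the posterior is Gamma(α + ΣXᵢ, β + n).
Batch 1: sum of counts S = 117 over n = 14 weeks.
After batch 1: Gamma(α+S, β+n) = Gamma(4.70+117, 0.34+14) = Gamma(121.70, 14.34).
Batch 2: sum of counts S = 89 over n = 10 weeks.
After batch 2: Gamma(α+S, β+n) = Gamma(121.70+89, 14.34+10) = Gamma(210.70, 24.34).
The predictive distribution for one future period is NegBinom with mean α/β = 8.6565.

8.6565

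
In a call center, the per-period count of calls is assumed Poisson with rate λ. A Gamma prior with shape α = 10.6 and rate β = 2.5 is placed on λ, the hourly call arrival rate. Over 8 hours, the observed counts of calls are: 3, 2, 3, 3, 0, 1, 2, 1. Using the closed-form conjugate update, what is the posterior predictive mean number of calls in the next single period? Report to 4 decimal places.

With a Gamma(shape α, rate β) prior, the Poisson likelihood is conjugate: the posterior is Gamma(α + ΣXᵢ, β + n).
Sum of counts S = 15 over n = 8 hours.
Posterior: Gamma(α+S, β+n) = Gamma(10.6+15, 2.5+8) = Gamma(25.6, 10.5).
The predictive distribution for one future period is NegBinom with mean α/β = 2.4381.

2.4381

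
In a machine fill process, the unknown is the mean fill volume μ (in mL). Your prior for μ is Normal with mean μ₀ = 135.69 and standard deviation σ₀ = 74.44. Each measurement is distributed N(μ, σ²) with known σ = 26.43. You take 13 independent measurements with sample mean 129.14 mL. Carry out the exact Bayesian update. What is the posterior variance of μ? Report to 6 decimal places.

For Normal data with known variance σ², a Normal(μ₀, σ₀²) prior on μ is conjugate. Posterior precision = 1/σ₀² + n/σ²; posterior mean is the precision-weighted average of μ₀ and x̄.
σ₀² = 74.44² = 5541.3136, σ² = 26.43² = 698.5449; σ² + n·σ₀² = 698.5449 + 13·5541.3136 = 72735.6217.
Posterior precision = 1/σ₀² + n/σ² = 1/5541.3136 + 13/698.5449 = (σ² + n·σ₀²)/(σ₀²σ²) = 72735.6217/(5541.3136·698.5449); posterior variance σₙ² = σ₀²σ²/(σ² + n·σ₀²) = 5541.3136·698.5449/72735.6217 = 53.218166.

53.218166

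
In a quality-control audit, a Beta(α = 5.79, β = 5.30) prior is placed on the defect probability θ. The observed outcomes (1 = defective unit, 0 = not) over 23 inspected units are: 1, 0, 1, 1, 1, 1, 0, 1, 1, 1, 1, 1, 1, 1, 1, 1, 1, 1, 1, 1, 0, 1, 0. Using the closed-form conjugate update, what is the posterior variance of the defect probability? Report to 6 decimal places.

0.005654

The Beta prior is conjugate to a Binomial/Bernoulli likelihood; the update adds successes to α and failures to β.
Posterior: Beta(α+k, β+n−k) = Beta(5.79+19, 5.30+4) = Beta(24.79, 9.30).
Var = αβ/((α+β)²(α+β+1)) = 24.79·9.30/(34.09²·35.09) = 0.005654.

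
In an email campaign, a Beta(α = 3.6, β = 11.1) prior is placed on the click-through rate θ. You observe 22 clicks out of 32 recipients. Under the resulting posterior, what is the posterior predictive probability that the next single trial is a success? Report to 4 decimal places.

The Beta prior is conjugate to a Binomial/Bernoulli likelihood; the update adds successes to α and failures to β.
Posterior: Beta(α+k, β+n−k) = Beta(3.6+22, 11.1+10) = Beta(25.6, 21.1).
For a single future Bernoulli trial, P(success | data) = α/(α+β) = 0.5482.

0.5482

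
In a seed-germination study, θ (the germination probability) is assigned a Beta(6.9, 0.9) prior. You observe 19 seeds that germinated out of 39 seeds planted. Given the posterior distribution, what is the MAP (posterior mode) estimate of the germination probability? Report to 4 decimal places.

The Beta prior is conjugate to a Binomial/Bernoulli likelihood; the update adds successes to α and failures to β.
Posterior: Beta(α+k, β+n−k) = Beta(6.9+19, 0.9+20) = Beta(25.9, 20.9).
Mode of Beta(a,b) for a,b>1 is (a−1)/(a+b−2) = 24.9/44.8 = 0.5558.

0.5558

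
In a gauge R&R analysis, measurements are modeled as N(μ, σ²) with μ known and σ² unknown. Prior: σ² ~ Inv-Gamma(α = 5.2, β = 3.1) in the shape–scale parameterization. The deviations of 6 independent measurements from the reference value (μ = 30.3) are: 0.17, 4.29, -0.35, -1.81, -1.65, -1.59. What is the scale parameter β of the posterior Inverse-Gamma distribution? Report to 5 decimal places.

With known mean μ and an Inverse-Gamma(α, β) prior on σ², the Normal likelihood is conjugate: posterior is Inv-Gamma(α + n/2, β + Σ(xᵢ−μ)²/2).
Σ(xᵢ−μ)² = (0.17)² + (4.29)² + (-0.35)² + (-1.81)² + (-1.65)² + (-1.59)² = 27.0822.
Posterior: Inv-Gamma(5.2 + 6/2, 3.1 + 27.0822/2) = Inv-Gamma(8.20, 16.64110).
Posterior β = 16.64110.

16.64110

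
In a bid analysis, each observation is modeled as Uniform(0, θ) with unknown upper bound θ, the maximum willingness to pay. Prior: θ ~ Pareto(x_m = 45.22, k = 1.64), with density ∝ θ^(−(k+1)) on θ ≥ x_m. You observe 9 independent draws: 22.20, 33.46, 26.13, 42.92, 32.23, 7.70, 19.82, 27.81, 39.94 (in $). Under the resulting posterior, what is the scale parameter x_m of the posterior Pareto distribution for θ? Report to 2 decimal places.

45.22

A Pareto(scale x_m, shape k) prior on the upper bound θ of Uniform(0, θ) is conjugate: posterior is Pareto(max(x_m, max xᵢ), k + n).
Sample maximum = 42.92; prior scale x_m = 45.22 → posterior scale = max = 45.22.
Posterior shape = 1.64 + 9 = 10.64.
Posterior scale x_m = 45.22.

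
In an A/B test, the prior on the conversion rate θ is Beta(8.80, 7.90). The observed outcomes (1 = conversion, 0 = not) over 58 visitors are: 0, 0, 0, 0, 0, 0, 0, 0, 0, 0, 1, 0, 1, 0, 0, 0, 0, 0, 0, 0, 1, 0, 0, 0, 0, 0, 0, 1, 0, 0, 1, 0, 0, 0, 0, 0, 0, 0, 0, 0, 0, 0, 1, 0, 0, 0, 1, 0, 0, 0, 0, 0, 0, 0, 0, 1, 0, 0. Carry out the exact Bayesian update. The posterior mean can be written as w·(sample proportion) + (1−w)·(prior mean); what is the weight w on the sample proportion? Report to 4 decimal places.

The Beta prior is conjugate to a Binomial/Bernoulli likelihood; the update adds successes to α and failures to β.
Posterior mean = (α₀+k)/(α₀+β₀+n) = [n/(α₀+β₀+n)]·(k/n) + [(α₀+β₀)/(α₀+β₀+n)]·α₀/(α₀+β₀), so only n and the prior enter the weight.
The weight on the data is w = n/(α₀+β₀+n) = 58/(8.80+7.90+58) = 58/74.70 = 0.7764.

0.7764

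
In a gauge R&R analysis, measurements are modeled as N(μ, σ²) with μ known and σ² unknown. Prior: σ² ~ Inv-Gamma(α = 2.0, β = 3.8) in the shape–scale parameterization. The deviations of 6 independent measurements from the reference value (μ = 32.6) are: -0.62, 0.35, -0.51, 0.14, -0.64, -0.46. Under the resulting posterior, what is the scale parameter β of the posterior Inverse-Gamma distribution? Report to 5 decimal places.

With known mean μ and an Inverse-Gamma(α, β) prior on σ², the Normal likelihood is conjugate: posterior is Inv-Gamma(α + n/2, β + Σ(xᵢ−μ)²/2).
Σ(xᵢ−μ)² = (-0.62)² + (0.35)² + (-0.51)² + (0.14)² + (-0.64)² + (-0.46)² = 1.4078.
Posterior: Inv-Gamma(2.0 + 6/2, 3.8 + 1.4078/2) = Inv-Gamma(5.00, 4.50390).
Posterior β = 4.50390.

4.50390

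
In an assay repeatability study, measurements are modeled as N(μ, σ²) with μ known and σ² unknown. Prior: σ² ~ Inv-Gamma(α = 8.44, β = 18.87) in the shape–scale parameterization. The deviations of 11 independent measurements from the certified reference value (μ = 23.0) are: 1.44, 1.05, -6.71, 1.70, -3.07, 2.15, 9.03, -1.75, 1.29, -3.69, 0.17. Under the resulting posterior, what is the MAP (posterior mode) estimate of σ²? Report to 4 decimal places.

6.7868

With known mean μ and an Inverse-Gamma(α, β) prior on σ², the Normal likelihood is conjugate: posterior is Inv-Gamma(α + n/2, β + Σ(xᵢ−μ)²/2).
Σ(xᵢ−μ)² = (1.44)² + (1.05)² + (-6.71)² + (1.70)² + (-3.07)² + (2.15)² + (9.03)² + (-1.75)² + (1.29)² + (-3.69)² + (0.17)² = 165.0501.
Posterior: Inv-Gamma(8.44 + 11/2, 18.87 + 165.0501/2) = Inv-Gamma(13.94, 101.39505).
Mode = β/(α+1) = 101.39505/14.94 = 6.7868.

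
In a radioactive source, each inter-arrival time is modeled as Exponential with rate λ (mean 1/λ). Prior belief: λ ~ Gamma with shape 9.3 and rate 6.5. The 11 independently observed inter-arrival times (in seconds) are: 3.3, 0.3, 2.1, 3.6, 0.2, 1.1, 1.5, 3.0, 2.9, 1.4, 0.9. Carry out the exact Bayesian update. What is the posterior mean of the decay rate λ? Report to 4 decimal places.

With a Gamma(shape α, rate β) prior on the exponential rate λ, the posterior after n observations with total T = Σxᵢ is Gamma(α+n, β+T).
Sum of observations T = 20.3 seconds; n = 11.
Posterior: Gamma(9.3+11, 6.5+20.3) = Gamma(20.3, 26.8).
Posterior mean of λ = α/β = 20.3/26.8 = 0.7575.

0.7575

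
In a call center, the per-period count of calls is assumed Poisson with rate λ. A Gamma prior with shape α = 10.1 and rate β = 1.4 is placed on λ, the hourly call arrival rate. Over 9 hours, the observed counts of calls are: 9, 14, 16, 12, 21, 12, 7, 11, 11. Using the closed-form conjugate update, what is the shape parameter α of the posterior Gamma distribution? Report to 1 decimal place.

With a Gamma(shape α, rate β) prior, the Poisson likelihood is conjugate: the posterior is Gamma(α + ΣXᵢ, β + n).
Sum of counts S = 113 over n = 9 hours.
Posterior: Gamma(α+S, β+n) = Gamma(10.1+113, 1.4+9) = Gamma(123.1, 10.4).
Posterior α = 123.1.

123.1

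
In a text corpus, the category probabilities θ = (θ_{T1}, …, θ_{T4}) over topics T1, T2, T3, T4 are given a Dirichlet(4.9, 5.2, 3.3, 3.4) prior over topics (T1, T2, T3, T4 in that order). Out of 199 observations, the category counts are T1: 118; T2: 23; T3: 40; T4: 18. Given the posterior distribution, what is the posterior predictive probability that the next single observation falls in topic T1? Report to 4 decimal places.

0.5695

The Dirichlet prior is conjugate to the Multinomial likelihood: each posterior αⱼ = prior αⱼ + observed count nⱼ.
Posterior concentration: (122.9, 28.2, 43.3, 21.4), total = 215.8.
P(next = T1 | data) = α_{T1}/Σα = 0.5695.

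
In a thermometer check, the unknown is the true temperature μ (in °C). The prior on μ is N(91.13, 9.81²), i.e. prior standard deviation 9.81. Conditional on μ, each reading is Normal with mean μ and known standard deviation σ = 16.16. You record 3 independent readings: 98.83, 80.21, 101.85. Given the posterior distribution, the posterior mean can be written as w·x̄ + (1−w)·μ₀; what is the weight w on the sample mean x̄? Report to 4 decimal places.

0.5251

For Normal data with known variance σ², a Normal(μ₀, σ₀²) prior on μ is conjugate. Posterior precision = 1/σ₀² + n/σ²; posterior mean is the precision-weighted average of μ₀ and x̄.
σ₀² = 9.81² = 96.2361, σ² = 16.16² = 261.1456. Prior precision 1/σ₀² = 1/96.2361; data precision n/σ² = 3/261.1456.
w = (n/σ²)/(1/σ₀² + n/σ²) = n·σ₀²/(σ² + n·σ₀²) = 3·96.2361/(261.1456 + 3·96.2361) = 288.7083/549.8539 = 0.5251.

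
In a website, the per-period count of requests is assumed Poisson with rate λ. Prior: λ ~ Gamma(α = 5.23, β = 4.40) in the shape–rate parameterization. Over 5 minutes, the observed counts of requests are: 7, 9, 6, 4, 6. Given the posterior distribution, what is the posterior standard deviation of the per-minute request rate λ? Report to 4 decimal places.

0.6491

With a Gamma(shape α, rate β) prior, the Poisson likelihood is conjugate: the posterior is Gamma(α + ΣXᵢ, β + n).
Sum of counts S = 32 over n = 5 minutes.
Posterior: Gamma(α+S, β+n) = Gamma(5.23+32, 4.40+5) = Gamma(37.23, 9.40).
SD = √α/β = √37.23/9.40 = 0.6491.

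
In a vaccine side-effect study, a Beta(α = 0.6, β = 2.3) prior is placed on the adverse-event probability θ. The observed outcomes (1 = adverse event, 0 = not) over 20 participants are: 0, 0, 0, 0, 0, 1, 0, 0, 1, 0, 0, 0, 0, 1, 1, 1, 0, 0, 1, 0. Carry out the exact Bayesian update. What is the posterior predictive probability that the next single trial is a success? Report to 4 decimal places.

The Beta prior is conjugate to a Binomial/Bernoulli likelihood; the update adds successes to α and failures to β.
Posterior: Beta(α+k, β+n−k) = Beta(0.6+6, 2.3+14) = Beta(6.6, 16.3).
For a single future Bernoulli trial, P(success | data) = α/(α+β) = 0.2882.

0.2882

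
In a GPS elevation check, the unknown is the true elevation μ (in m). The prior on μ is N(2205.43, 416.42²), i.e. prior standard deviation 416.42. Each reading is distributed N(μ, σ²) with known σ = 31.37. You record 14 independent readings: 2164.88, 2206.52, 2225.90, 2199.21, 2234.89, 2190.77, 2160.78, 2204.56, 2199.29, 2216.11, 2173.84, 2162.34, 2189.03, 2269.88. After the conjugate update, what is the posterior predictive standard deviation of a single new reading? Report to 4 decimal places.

For Normal data with known variance σ², a Normal(μ₀, σ₀²) prior on μ is conjugate. Posterior precision = 1/σ₀² + n/σ²; posterior mean is the precision-weighted average of μ₀ and x̄.
σ₀² = 416.42² = 173405.6164, σ² = 31.37² = 984.0769; σ² + n·σ₀² = 984.0769 + 14·173405.6164 = 2428662.7065.
Posterior precision = 1/σ₀² + n/σ² = 1/173405.6164 + 14/984.0769 = (σ² + n·σ₀²)/(σ₀²σ²) = 2428662.7065/(173405.6164·984.0769); posterior variance σₙ² = σ₀²σ²/(σ² + n·σ₀²) = 173405.6164·984.0769/2428662.7065 = 70.262726.
Predictive variance for one new observation = σₙ² + σ² = 173405.6164·984.0769/2428662.7065 + 984.0769 = σ²·(σ₀² + 2428662.7065)/2428662.7065 = 984.0769·2602068.3229/2428662.7065 = 1054.339626; SD = √(984.0769·2602068.3229/2428662.7065) = 32.4706.

32.4706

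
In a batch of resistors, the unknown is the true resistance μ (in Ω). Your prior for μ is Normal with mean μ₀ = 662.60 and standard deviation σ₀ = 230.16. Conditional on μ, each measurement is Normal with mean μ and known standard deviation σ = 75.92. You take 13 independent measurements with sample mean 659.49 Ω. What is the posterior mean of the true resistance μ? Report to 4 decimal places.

For Normal data with known variance σ², a Normal(μ₀, σ₀²) prior on μ is conjugate. Posterior precision = 1/σ₀² + n/σ²; posterior mean is the precision-weighted average of μ₀ and x̄.
n·x̄ = 13·659.49 = 8573.37.
σ₀² = 230.16² = 52973.6256, σ² = 75.92² = 5763.8464; σ² + n·σ₀² = 5763.8464 + 13·52973.6256 = 694420.9792.
Posterior mean = (μ₀/σ₀² + n·x̄/σ²)/(1/σ₀² + n/σ²) = (σ²·μ₀ + σ₀²·n·x̄)/(σ² + n·σ₀²) = (5763.8464·662.60 + 52973.6256·8573.37)/694420.9792 = 457981617.134912/694420.9792 = 659.5158.

659.5158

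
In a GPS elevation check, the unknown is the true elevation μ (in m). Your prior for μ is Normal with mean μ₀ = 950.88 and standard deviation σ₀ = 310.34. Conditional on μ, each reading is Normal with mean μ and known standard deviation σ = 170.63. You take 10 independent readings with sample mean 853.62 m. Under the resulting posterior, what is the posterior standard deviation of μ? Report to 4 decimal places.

For Normal data with known variance σ², a Normal(μ₀, σ₀²) prior on μ is conjugate. Posterior precision = 1/σ₀² + n/σ²; posterior mean is the precision-weighted average of μ₀ and x̄.
σ₀² = 310.34² = 96310.9156, σ² = 170.63² = 29114.5969; σ² + n·σ₀² = 29114.5969 + 10·96310.9156 = 992223.7529.
Posterior precision = 1/σ₀² + n/σ² = 1/96310.9156 + 10/29114.5969 = (σ² + n·σ₀²)/(σ₀²σ²) = 992223.7529/(96310.9156·29114.5969); posterior variance σₙ² = σ₀²σ²/(σ² + n·σ₀²) = 96310.9156·29114.5969/992223.7529 = 2826.029388.
Posterior SD = √σₙ² = √(96310.9156·29114.5969/992223.7529) = 53.1604.

53.1604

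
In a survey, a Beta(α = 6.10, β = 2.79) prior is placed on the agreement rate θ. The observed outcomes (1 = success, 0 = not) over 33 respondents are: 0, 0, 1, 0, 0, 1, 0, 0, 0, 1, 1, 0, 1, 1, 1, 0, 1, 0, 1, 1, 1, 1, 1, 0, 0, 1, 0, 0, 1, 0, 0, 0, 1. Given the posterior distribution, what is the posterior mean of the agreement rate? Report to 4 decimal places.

0.5276

The Beta prior is conjugate to a Binomial/Bernoulli likelihood; the update adds successes to α and failures to β.
Posterior: Beta(α+k, β+n−k) = Beta(6.10+16, 2.79+17) = Beta(22.10, 19.79).
Posterior mean = α/(α+β) = 22.10/41.89 = 0.5276.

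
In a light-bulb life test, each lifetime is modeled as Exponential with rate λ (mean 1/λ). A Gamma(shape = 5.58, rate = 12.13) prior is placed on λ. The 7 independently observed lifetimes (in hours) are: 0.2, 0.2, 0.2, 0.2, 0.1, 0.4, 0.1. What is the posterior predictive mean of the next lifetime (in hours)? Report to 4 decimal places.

1.1684

With a Gamma(shape α, rate β) prior on the exponential rate λ, the posterior after n observations with total T = Σxᵢ is Gamma(α+n, β+T).
Sum of observations T = 1.4 hours; n = 7.
Posterior: Gamma(5.58+7, 12.13+1.4) = Gamma(12.58, 13.53).
The predictive distribution for the next observation is Lomax; its mean is β/(α−1) = 13.53/11.58 = 1.1684.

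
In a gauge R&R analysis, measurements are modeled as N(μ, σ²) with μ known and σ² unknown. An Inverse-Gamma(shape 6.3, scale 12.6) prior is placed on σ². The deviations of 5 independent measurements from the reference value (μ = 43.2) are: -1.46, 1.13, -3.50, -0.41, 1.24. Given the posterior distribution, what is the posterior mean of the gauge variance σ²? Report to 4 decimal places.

2.7285

With known mean μ and an Inverse-Gamma(α, β) prior on σ², the Normal likelihood is conjugate: posterior is Inv-Gamma(α + n/2, β + Σ(xᵢ−μ)²/2).
Σ(xᵢ−μ)² = (-1.46)² + (1.13)² + (-3.50)² + (-0.41)² + (1.24)² = 17.3642.
Posterior: Inv-Gamma(6.3 + 5/2, 12.6 + 17.3642/2) = Inv-Gamma(8.80, 21.28210).
E[σ²|data] = β/(α−1) = 21.28210/7.80 = 2.7285.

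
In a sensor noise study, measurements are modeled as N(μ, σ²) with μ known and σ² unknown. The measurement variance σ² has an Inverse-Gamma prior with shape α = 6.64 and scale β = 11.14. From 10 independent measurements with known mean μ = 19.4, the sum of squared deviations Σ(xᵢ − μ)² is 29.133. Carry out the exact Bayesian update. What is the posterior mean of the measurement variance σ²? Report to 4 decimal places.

With known mean μ and an Inverse-Gamma(α, β) prior on σ², the Normal likelihood is conjugate: posterior is Inv-Gamma(α + n/2, β + Σ(xᵢ−μ)²/2).
Posterior: Inv-Gamma(6.64 + 10/2, 11.14 + 29.133/2) = Inv-Gamma(11.64, 25.7065).
E[σ²|data] = β/(α−1) = 25.7065/10.64 = 2.4160.

2.4160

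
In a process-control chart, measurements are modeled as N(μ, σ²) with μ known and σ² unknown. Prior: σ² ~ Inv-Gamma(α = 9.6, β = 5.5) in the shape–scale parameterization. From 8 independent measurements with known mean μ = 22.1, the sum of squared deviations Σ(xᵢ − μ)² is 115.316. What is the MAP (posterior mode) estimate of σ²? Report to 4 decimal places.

With known mean μ and an Inverse-Gamma(α, β) prior on σ², the Normal likelihood is conjugate: posterior is Inv-Gamma(α + n/2, β + Σ(xᵢ−μ)²/2).
Posterior: Inv-Gamma(9.6 + 8/2, 5.5 + 115.316/2) = Inv-Gamma(13.60, 63.1580).
Mode = β/(α+1) = 63.1580/14.60 = 4.3259.

4.3259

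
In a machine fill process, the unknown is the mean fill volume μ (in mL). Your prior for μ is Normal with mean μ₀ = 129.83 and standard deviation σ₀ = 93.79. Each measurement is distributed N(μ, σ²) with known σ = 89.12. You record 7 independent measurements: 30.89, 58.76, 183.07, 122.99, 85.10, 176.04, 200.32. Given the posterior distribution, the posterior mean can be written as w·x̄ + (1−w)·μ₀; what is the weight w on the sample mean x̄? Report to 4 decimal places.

For Normal data with known variance σ², a Normal(μ₀, σ₀²) prior on μ is conjugate. Posterior precision = 1/σ₀² + n/σ²; posterior mean is the precision-weighted average of μ₀ and x̄.
σ₀² = 93.79² = 8796.5641, σ² = 89.12² = 7942.3744. Prior precision 1/σ₀² = 1/8796.5641; data precision n/σ² = 7/7942.3744.
w = (n/σ²)/(1/σ₀² + n/σ²) = n·σ₀²/(σ² + n·σ₀²) = 7·8796.5641/(7942.3744 + 7·8796.5641) = 61575.9487/69518.3231 = 0.8858.

0.8858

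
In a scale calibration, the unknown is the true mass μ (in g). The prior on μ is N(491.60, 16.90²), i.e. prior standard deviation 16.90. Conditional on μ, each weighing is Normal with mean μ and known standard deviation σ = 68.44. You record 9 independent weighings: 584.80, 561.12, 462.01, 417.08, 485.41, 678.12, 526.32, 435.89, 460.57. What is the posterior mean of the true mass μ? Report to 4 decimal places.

498.9590

For Normal data with known variance σ², a Normal(μ₀, σ₀²) prior on μ is conjugate. Posterior precision = 1/σ₀² + n/σ²; posterior mean is the precision-weighted average of μ₀ and x̄.
Σxᵢ = 584.80 + 561.12 + 462.01 + 417.08 + 485.41 + 678.12 + 526.32 + 435.89 + 460.57 = 4611.32, so n·x̄ = 4611.32.
σ₀² = 16.90² = 285.61, σ² = 68.44² = 4684.0336; σ² + n·σ₀² = 4684.0336 + 9·285.61 = 7254.5236.
Posterior mean = (μ₀/σ₀² + n·x̄/σ²)/(1/σ₀² + n/σ²) = (σ²·μ₀ + σ₀²·n·x̄)/(σ² + n·σ₀²) = (4684.0336·491.60 + 285.61·4611.32)/7254.5236 = 3619710.02296/7254.5236 = 498.9590.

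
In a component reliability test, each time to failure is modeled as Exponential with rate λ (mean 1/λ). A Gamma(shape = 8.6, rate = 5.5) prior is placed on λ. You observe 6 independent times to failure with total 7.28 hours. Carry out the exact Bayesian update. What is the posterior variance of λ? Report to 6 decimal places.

0.089390

With a Gamma(shape α, rate β) prior on the exponential rate λ, the posterior after n observations with total T = Σxᵢ is Gamma(α+n, β+T).
Posterior: Gamma(8.6+6, 5.5+7.28) = Gamma(14.6, 12.78).
Var = α/β² = 0.089390.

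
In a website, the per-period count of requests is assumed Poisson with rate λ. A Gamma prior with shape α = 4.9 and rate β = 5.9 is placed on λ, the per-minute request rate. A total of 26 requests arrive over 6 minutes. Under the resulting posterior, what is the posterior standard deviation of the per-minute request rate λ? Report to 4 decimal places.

0.4671

With a Gamma(shape α, rate β) prior, the Poisson likelihood is conjugate: the posterior is Gamma(α + ΣXᵢ, β + n).
Posterior: Gamma(α+S, β+n) = Gamma(4.9+26, 5.9+6) = Gamma(30.9, 11.9).
SD = √α/β = √30.9/11.9 = 0.4671.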